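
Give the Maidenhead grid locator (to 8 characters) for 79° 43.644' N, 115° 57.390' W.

DQ29ar54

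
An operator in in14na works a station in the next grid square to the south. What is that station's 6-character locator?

Latitude subsquare a = 0; −1 → -1, wraps to 23 = x, carry into square.
Latitude square 4; −1 → 3.
The longitude characters are unchanged.

IN13nx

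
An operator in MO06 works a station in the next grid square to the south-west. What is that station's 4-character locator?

LO95

Longitude square 0; −1 → -1, wraps to 9, carry into field.
Longitude field M = 12; −1 → 11 = L.
Latitude square 6; −1 → 5.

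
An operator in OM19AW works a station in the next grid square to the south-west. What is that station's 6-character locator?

Longitude subsquare a = 0; −1 → -1, wraps to 23 = x, carry into square.
Longitude square 1; −1 → 0.
Latitude subsquare w = 22; −1 → 21 = v.

OM09xv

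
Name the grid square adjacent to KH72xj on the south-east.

KH82ai

Longitude subsquare x = 23; +1 → 24, wraps to 0 = a, carry into square.
Longitude square 7; +1 → 8.
Latitude subsquare j = 9; −1 → 8 = i.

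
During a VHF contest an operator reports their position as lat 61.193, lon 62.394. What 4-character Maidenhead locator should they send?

Shift to the Maidenhead origin (180°W, 90°S): lon 242.39, lat 151.19.
Field (20°×10°, letters A–R): 242.39/20 → 12 → M, 151.19/10 → 15 → P; chars MP.
Square (2°×1°, digits 0–9): 2.39/2 → 1, 1.19/1 → 1; chars 11.

MP11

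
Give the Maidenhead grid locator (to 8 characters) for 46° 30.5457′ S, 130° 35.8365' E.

Shift to the Maidenhead origin (180°W, 90°S): lon 310.59727, lat 43.49090.
Field: 310.59727/20 → 15 → P, 43.49090/10 → 4 → E; chars PE.
Square: 10.59727/2 → 5, 3.49090/1 → 3; chars 53.
Subsquare: 0.59727/0.0833333 → 7 → h, 0.49090/0.0416667 → 11 → l; chars hl.
Extended square: 0.01394/0.00833333 → 1, 0.03257/0.00416667 → 7; chars 17.

PE53hl17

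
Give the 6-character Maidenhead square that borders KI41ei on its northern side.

Latitude subsquare i = 8; +1 → 9 = j.
The longitude characters are unchanged.

KI41ej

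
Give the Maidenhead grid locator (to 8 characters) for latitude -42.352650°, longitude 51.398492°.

Add 180° to longitude and 90° to latitude: 231.39849, 47.64735.
Field (20°×10°, letters A–R): 231.39849/20 → 11 → L, 47.64735/10 → 4 → E; chars LE.
Square (2°×1°, digits 0–9): 11.39849/2 → 5, 7.64735/1 → 7; chars 57.
Subsquare (5′×2.5′, letters a–x): 1.39849/0.0833333 → 16 → q, 0.64735/0.0416667 → 15 → p; chars qp.
Extended square (30″×15″, digits 0–9): 0.06516/0.00833333 → 7, 0.02235/0.00416667 → 5; chars 75.

LE57qp75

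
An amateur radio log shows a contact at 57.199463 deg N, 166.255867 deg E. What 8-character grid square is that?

RO37de07

Offset from 180°W / 90°S: lon 346.25587°, lat 147.19946°.
Field (20°×10°, letters A–R): 346.25587/20 → 17 → R, 147.19946/10 → 14 → O; chars RO.
Square (2°×1°, digits 0–9): 6.25587/2 → 3, 7.19946/1 → 7; chars 37.
Subsquare (5′×2.5′, letters a–x): 0.25587/0.0833333 → 3 → d, 0.19946/0.0416667 → 4 → e; chars de.
Extended square (30″×15″, digits 0–9): 0.00587/0.00833333 → 0, 0.03280/0.00416667 → 7; chars 07.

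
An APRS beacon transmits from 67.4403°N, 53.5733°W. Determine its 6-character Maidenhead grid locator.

GP37fk

Shift to the Maidenhead origin (180°W, 90°S): lon 126.4267, lat 157.4403.
Field: 126.4267/20 → 6 → G, 157.4403/10 → 15 → P; chars GP.
Square: 6.4267/2 → 3, 7.4403/1 → 7; chars 37.
Subsquare: 0.4267/0.0833333 → 5 → f, 0.4403/0.0416667 → 10 → k; chars fk.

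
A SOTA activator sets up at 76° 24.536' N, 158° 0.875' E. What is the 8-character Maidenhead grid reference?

QQ96aj18

Add 180° to longitude and 90° to latitude: 338.01458, 166.40893.
Field: 338.01458/20 → 16 → Q, 166.40893/10 → 16 → Q; chars QQ.
Square: 18.01458/2 → 9, 6.40893/1 → 6; chars 96.
Subsquare: 0.01458/0.0833333 → 0 → a, 0.40893/0.0416667 → 9 → j; chars aj.
Extended square: 0.01458/0.00833333 → 1, 0.03393/0.00416667 → 8; chars 18.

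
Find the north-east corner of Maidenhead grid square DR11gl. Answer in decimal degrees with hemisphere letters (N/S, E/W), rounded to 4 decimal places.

Field D=3, R=17: +3·20° lon, +17·10° lat → SW at lon -120°, lat 80°.
Square 1, 1: +1·2° lon, +1·1° lat → SW at lon -118°, lat 81°.
Subsquare g=6, l=11: +6·0.0833333° lon, +11·0.0416667° lat → SW at lon -117.5°, lat 81.4583°.
Cell spans 0.0833333° lon × 0.0416667° lat. NE corner is SW corner plus one full cell.
latitude 81.5000° N, longitude 117.4167° W.

81.5000° N, 117.4167° W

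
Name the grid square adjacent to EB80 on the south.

Latitude square 0; −1 → -1, wraps to 9, carry into field.
Latitude field B = 1; −1 → 0 = A.
The longitude characters are unchanged.

EA89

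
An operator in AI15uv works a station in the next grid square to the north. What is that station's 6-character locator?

Latitude subsquare v = 21; +1 → 22 = w.
The longitude characters are unchanged.

AI15uw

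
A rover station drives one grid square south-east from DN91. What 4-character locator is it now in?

EN00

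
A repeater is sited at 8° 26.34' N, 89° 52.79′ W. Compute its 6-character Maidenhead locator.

EJ58bk

Add 180° to longitude and 90° to latitude: 90.1202, 98.4390.
Field: lon ⌊90.1202/20⌋ = 4 → E; lat ⌊98.4390/10⌋ = 9 → J.
Square: lon ⌊10.1202/2⌋ = 5; lat ⌊8.4390/1⌋ = 8.
Subsquare: lon ⌊0.1202/0.0833333⌋ = 1 → b; lat ⌊0.4390/0.0416667⌋ = 10 → k.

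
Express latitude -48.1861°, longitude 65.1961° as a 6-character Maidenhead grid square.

ME21ot

Offset from 180°W / 90°S: lon 245.1961°, lat 41.8139°.
Field (20°×10°, letters A–R): lon ⌊245.1961/20⌋ = 12 → M; lat ⌊41.8139/10⌋ = 4 → E.
Square (2°×1°, digits 0–9): lon ⌊5.1961/2⌋ = 2; lat ⌊1.8139/1⌋ = 1.
Subsquare (5′×2.5′, letters a–x): lon ⌊1.1961/0.0833333⌋ = 14 → o; lat ⌊0.8139/0.0416667⌋ = 19 → t.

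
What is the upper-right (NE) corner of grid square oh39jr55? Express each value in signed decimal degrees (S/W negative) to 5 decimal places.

Field O=14, H=7: +14·20° lon, +7·10° lat → SW at lon 100°, lat -20°.
Square 3, 9: +3·2° lon, +9·1° lat → SW at lon 106°, lat -11°.
Subsquare j=9, r=17: +9·0.0833333° lon, +17·0.0416667° lat → SW at lon 106.75°, lat -10.2917°.
Extended square 5, 5: +5·0.00833333° lon, +5·0.00416667° lat → SW at lon 106.792°, lat -10.2708°.
Cell spans 0.00833333° lon × 0.00416667° lat. NE corner is SW corner plus one full cell.
latitude -10.26667, longitude 106.80000.

-10.26667, 106.80000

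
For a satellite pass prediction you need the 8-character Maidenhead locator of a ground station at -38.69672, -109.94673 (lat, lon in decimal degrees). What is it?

Shift to the Maidenhead origin (180°W, 90°S): lon 70.05327, lat 51.30328.
Field: 70.05327/20 → 3 → D, 51.30328/10 → 5 → F; chars DF.
Square: 10.05327/2 → 5, 1.30328/1 → 1; chars 51.
Subsquare: 0.05327/0.0833333 → 0 → a, 0.30328/0.0416667 → 7 → h; chars ah.
Extended square: 0.05327/0.00833333 → 6, 0.01161/0.00416667 → 2; chars 62.

DF51ah62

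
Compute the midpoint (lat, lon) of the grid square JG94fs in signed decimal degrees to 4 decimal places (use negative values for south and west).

Field J=9, G=6: +9·20° lon, +6·10° lat → SW at lon 0°, lat -30°.
Square 9, 4: +9·2° lon, +4·1° lat → SW at lon 18°, lat -26°.
Subsquare f=5, s=18: +5·0.0833333° lon, +18·0.0416667° lat → SW at lon 18.4167°, lat -25.25°.
Cell spans 0.0833333° lon × 0.0416667° lat. Centre is SW corner plus half of each.
latitude -25.2292, longitude 18.4583.

-25.2292, 18.4583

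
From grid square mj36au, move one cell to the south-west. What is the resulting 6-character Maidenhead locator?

MJ26xt

Longitude subsquare a = 0; −1 → -1, wraps to 23 = x, carry into square.
Longitude square 3; −1 → 2.
Latitude subsquare u = 20; −1 → 19 = t.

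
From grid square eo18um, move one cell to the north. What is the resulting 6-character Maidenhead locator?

EO18un

Latitude subsquare m = 12; +1 → 13 = n.
The longitude characters are unchanged.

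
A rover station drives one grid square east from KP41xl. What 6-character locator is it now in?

KP51al

Longitude subsquare x = 23; +1 → 24, wraps to 0 = a, carry into square.
Longitude square 4; +1 → 5.
The latitude characters are unchanged.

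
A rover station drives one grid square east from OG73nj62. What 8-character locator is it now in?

OG73nj72

Longitude extended square 6; +1 → 7.
The latitude characters are unchanged.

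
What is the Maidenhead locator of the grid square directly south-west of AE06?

Longitude square 0; −1 → -1, wraps to 9, carry into field.
Longitude field A = 0; −1 → -1, wraps to 17 = R, wrapping around the antimeridian.
Latitude square 6; −1 → 5.

RE95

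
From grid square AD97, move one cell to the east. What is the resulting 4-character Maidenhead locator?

Longitude square 9; +1 → 10, wraps to 0, carry into field.
Longitude field A = 0; +1 → 1 = B.
The latitude characters are unchanged.

BD07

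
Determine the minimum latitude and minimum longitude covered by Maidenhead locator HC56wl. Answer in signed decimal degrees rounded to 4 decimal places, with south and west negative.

Field H=7, C=2: +7·20° lon, +2·10° lat → SW at lon -40°, lat -70°.
Square 5, 6: +5·2° lon, +6·1° lat → SW at lon -30°, lat -64°.
Subsquare w=22, l=11: +22·0.0833333° lon, +11·0.0416667° lat → SW at lon -28.1667°, lat -63.5417°.
latitude -63.5417, longitude -28.1667.

-63.5417, -28.1667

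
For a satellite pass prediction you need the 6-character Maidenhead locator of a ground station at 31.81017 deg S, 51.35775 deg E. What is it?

LF58qe

Offset from 180°W / 90°S: lon 231.3578°, lat 58.1898°.
Field: 231.3578/20 → 11 → L, 58.1898/10 → 5 → F; chars LF.
Square: 11.3578/2 → 5, 8.1898/1 → 8; chars 58.
Subsquare: 1.3578/0.0833333 → 16 → q, 0.1898/0.0416667 → 4 → e; chars qe.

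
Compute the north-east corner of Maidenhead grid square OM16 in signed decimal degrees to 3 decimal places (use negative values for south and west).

37.000, 104.000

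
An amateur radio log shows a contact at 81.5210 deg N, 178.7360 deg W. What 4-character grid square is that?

AR01

Shift to the Maidenhead origin (180°W, 90°S): lon 1.26, lat 171.52.
Field: 1.26/20 → 0 → A, 171.52/10 → 17 → R; chars AR.
Square: 1.26/2 → 0, 1.52/1 → 1; chars 01.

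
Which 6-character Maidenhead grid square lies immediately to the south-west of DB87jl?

DB87ik

Longitude subsquare j = 9; −1 → 8 = i.
Latitude subsquare l = 11; −1 → 10 = k.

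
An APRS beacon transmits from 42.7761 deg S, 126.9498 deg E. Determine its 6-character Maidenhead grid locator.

PE37lf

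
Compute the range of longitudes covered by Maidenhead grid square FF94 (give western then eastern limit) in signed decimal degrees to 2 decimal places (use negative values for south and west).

-62.00, -60.00

Field F=5, F=5: +5·20° lon, +5·10° lat → SW at lon -80°, lat -40°.
Square 9, 4: +9·2° lon, +4·1° lat → SW at lon -62°, lat -36°.
Cell spans 2° lon × 1° lat.
west -62.00, east -60.00.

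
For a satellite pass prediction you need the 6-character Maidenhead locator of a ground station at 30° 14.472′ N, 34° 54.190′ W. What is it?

Shift to the Maidenhead origin (180°W, 90°S): lon 145.0968, lat 120.2412.
Field: 145.0968/20 → 7 → H, 120.2412/10 → 12 → M; chars HM.
Square: 5.0968/2 → 2, 0.2412/1 → 0; chars 20.
Subsquare: 1.0968/0.0833333 → 13 → n, 0.2412/0.0416667 → 5 → f; chars nf.

HM20nf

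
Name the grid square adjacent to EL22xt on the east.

Longitude subsquare x = 23; +1 → 24, wraps to 0 = a, carry into square.
Longitude square 2; +1 → 3.
The latitude characters are unchanged.

EL32at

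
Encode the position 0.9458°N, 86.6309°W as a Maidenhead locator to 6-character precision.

EJ60qw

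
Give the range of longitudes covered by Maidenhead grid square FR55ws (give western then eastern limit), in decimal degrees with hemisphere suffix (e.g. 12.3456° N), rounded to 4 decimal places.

Field F=5, R=17: +5·20° lon, +17·10° lat → SW at lon -80°, lat 80°.
Square 5, 5: +5·2° lon, +5·1° lat → SW at lon -70°, lat 85°.
Subsquare w=22, s=18: +22·0.0833333° lon, +18·0.0416667° lat → SW at lon -68.1667°, lat 85.75°.
Cell spans 0.0833333° lon × 0.0416667° lat.
west 68.1667° W, east 68.0833° W.

68.1667° W, 68.0833° W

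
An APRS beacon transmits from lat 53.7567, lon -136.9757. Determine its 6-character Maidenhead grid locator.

Add 180° to longitude and 90° to latitude: 43.0243, 143.7567.
Field: 43.0243/20 → 2 → C, 143.7567/10 → 14 → O; chars CO.
Square: 3.0243/2 → 1, 3.7567/1 → 3; chars 13.
Subsquare: 1.0243/0.0833333 → 12 → m, 0.7567/0.0416667 → 18 → s; chars ms.

CO13ms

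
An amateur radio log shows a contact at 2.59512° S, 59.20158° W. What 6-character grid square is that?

GI07jj

Offset from 180°W / 90°S: lon 120.7984°, lat 87.4049°.
Field (20°×10°, letters A–R): lon ⌊120.7984/20⌋ = 6 → G; lat ⌊87.4049/10⌋ = 8 → I.
Square (2°×1°, digits 0–9): lon ⌊0.7984/2⌋ = 0; lat ⌊7.4049/1⌋ = 7.
Subsquare (5′×2.5′, letters a–x): lon ⌊0.7984/0.0833333⌋ = 9 → j; lat ⌊0.4049/0.0416667⌋ = 9 → j.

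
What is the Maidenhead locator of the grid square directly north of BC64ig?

Latitude subsquare g = 6; +1 → 7 = h.
The longitude characters are unchanged.

BC64ih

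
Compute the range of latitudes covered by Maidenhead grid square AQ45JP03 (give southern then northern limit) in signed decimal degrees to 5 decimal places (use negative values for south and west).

75.63750, 75.64167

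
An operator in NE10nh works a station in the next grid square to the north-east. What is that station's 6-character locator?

Longitude subsquare n = 13; +1 → 14 = o.
Latitude subsquare h = 7; +1 → 8 = i.

NE10oi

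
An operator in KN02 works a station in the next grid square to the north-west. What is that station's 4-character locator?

JN93

Longitude square 0; −1 → -1, wraps to 9, carry into field.
Longitude field K = 10; −1 → 9 = J.
Latitude square 2; +1 → 3.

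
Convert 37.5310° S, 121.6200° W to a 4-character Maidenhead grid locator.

CF92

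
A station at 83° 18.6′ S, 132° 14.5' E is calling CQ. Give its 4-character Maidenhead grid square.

Shift to the Maidenhead origin (180°W, 90°S): lon 312.24, lat 6.69.
Field: 312.24/20 → 15 → P, 6.69/10 → 0 → A; chars PA.
Square: 12.24/2 → 6, 6.69/1 → 6; chars 66.

PA66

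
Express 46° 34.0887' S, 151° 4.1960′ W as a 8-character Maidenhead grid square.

Add 180° to longitude and 90° to latitude: 28.93007, 43.43185.
Field (20°×10°, letters A–R): lon ⌊28.93007/20⌋ = 1 → B; lat ⌊43.43185/10⌋ = 4 → E.
Square (2°×1°, digits 0–9): lon ⌊8.93007/2⌋ = 4; lat ⌊3.43185/1⌋ = 3.
Subsquare (5′×2.5′, letters a–x): lon ⌊0.93007/0.0833333⌋ = 11 → l; lat ⌊0.43185/0.0416667⌋ = 10 → k.
Extended square (30″×15″, digits 0–9): lon ⌊0.01340/0.00833333⌋ = 1; lat ⌊0.01519/0.00416667⌋ = 3.

BE43lk13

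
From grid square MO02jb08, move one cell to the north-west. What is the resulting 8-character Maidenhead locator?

MO02ib99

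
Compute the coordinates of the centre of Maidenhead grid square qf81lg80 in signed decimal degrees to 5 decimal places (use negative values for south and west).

Field Q=16, F=5: +16·20° lon, +5·10° lat → SW at lon 140°, lat -40°.
Square 8, 1: +8·2° lon, +1·1° lat → SW at lon 156°, lat -39°.
Subsquare l=11, g=6: +11·0.0833333° lon, +6·0.0416667° lat → SW at lon 156.917°, lat -38.75°.
Extended square 8, 0: +8·0.00833333° lon, +0·0.00416667° lat → SW at lon 156.983°, lat -38.75°.
Cell spans 0.00833333° lon × 0.00416667° lat. Centre is SW corner plus half of each.
latitude -38.74792, longitude 156.98750.

-38.74792, 156.98750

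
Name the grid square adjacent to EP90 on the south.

Latitude square 0; −1 → -1, wraps to 9, carry into field.
Latitude field P = 15; −1 → 14 = O.
The longitude characters are unchanged.

EO99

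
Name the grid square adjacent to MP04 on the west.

LP94

Longitude square 0; −1 → -1, wraps to 9, carry into field.
Longitude field M = 12; −1 → 11 = L.
The latitude characters are unchanged.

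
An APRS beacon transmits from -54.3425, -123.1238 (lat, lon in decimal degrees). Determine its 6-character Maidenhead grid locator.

CD85kp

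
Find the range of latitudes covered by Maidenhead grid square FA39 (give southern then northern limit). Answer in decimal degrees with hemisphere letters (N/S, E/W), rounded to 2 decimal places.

Field F=5, A=0: +5·20° lon, +0·10° lat → SW at lon -80°, lat -90°.
Square 3, 9: +3·2° lon, +9·1° lat → SW at lon -74°, lat -81°.
Cell spans 2° lon × 1° lat.
south 81.00° S, north 80.00° S.

81.00° S, 80.00° S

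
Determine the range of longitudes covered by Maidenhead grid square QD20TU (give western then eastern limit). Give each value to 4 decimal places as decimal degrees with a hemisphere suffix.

Field Q=16, D=3: +16·20° lon, +3·10° lat → SW at lon 140°, lat -60°.
Square 2, 0: +2·2° lon, +0·1° lat → SW at lon 144°, lat -60°.
Subsquare t=19, u=20: +19·0.0833333° lon, +20·0.0416667° lat → SW at lon 145.583°, lat -59.1667°.
Cell spans 0.0833333° lon × 0.0416667° lat.
west 145.5833° E, east 145.6667° E.

145.5833° E, 145.6667° E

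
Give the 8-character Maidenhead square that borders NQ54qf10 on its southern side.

Latitude extended square 0; −1 → -1, wraps to 9, carry into subsquare.
Latitude subsquare f = 5; −1 → 4 = e.
The longitude characters are unchanged.

NQ54qe19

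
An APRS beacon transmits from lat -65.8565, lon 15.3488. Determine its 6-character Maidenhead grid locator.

Shift to the Maidenhead origin (180°W, 90°S): lon 195.3488, lat 24.1435.
Field: 195.3488/20 → 9 → J, 24.1435/10 → 2 → C; chars JC.
Square: 15.3488/2 → 7, 4.1435/1 → 4; chars 74.
Subsquare: 1.3488/0.0833333 → 16 → q, 0.1435/0.0416667 → 3 → d; chars qd.

JC74qd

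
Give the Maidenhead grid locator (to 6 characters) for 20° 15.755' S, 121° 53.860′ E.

Add 180° to longitude and 90° to latitude: 301.8977, 69.7374.
Field: 301.8977/20 → 15 → P, 69.7374/10 → 6 → G; chars PG.
Square: 1.8977/2 → 0, 9.7374/1 → 9; chars 09.
Subsquare: 1.8977/0.0833333 → 22 → w, 0.7374/0.0416667 → 17 → r; chars wr.

PG09wr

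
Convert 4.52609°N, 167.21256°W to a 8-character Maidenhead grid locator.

AJ64jm46

Offset from 180°W / 90°S: lon 12.78744°, lat 94.52609°.
Field: 12.78744/20 → 0 → A, 94.52609/10 → 9 → J; chars AJ.
Square: 12.78744/2 → 6, 4.52609/1 → 4; chars 64.
Subsquare: 0.78744/0.0833333 → 9 → j, 0.52609/0.0416667 → 12 → m; chars jm.
Extended square: 0.03744/0.00833333 → 4, 0.02609/0.00416667 → 6; chars 46.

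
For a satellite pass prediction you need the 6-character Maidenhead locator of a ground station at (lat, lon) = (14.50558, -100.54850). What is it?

Add 180° to longitude and 90° to latitude: 79.4515, 104.5056.
Field: lon ⌊79.4515/20⌋ = 3 → D; lat ⌊104.5056/10⌋ = 10 → K.
Square: lon ⌊19.4515/2⌋ = 9; lat ⌊4.5056/1⌋ = 4.
Subsquare: lon ⌊1.4515/0.0833333⌋ = 17 → r; lat ⌊0.5056/0.0416667⌋ = 12 → m.

DK94rm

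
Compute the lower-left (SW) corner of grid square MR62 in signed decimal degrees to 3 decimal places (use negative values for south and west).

82.000, 72.000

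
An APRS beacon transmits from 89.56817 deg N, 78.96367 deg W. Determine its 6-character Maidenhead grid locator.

Offset from 180°W / 90°S: lon 101.0363°, lat 179.5682°.
Field: 101.0363/20 → 5 → F, 179.5682/10 → 17 → R; chars FR.
Square: 1.0363/2 → 0, 9.5682/1 → 9; chars 09.
Subsquare: 1.0363/0.0833333 → 12 → m, 0.5682/0.0416667 → 13 → n; chars mn.

FR09mn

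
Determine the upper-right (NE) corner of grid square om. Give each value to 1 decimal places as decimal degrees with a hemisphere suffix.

Field O=14, M=12: +14·20° lon, +12·10° lat → SW at lon 100°, lat 30°.
Cell spans 20° lon × 10° lat. NE corner is SW corner plus one full cell.
latitude 40.0° N, longitude 120.0° E.

40.0° N, 120.0° E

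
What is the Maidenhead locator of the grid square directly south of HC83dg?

HC83df

Latitude subsquare g = 6; −1 → 5 = f.
The longitude characters are unchanged.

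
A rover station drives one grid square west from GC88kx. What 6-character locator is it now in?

GC88jx

Longitude subsquare k = 10; −1 → 9 = j.
The latitude characters are unchanged.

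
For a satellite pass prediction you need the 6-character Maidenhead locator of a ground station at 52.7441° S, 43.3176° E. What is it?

Shift to the Maidenhead origin (180°W, 90°S): lon 223.3176, lat 37.2559.
Field: 223.3176/20 → 11 → L, 37.2559/10 → 3 → D; chars LD.
Square: 3.3176/2 → 1, 7.2559/1 → 7; chars 17.
Subsquare: 1.3176/0.0833333 → 15 → p, 0.2559/0.0416667 → 6 → g; chars pg.

LD17pg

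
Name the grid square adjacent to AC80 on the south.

AB89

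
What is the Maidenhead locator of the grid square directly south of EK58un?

EK58um

Latitude subsquare n = 13; −1 → 12 = m.
The longitude characters are unchanged.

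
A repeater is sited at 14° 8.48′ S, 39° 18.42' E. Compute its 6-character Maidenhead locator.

KH95pu

Add 180° to longitude and 90° to latitude: 219.3070, 75.8587.
Field: 219.3070/20 → 10 → K, 75.8587/10 → 7 → H; chars KH.
Square: 19.3070/2 → 9, 5.8587/1 → 5; chars 95.
Subsquare: 1.3070/0.0833333 → 15 → p, 0.8587/0.0416667 → 20 → u; chars pu.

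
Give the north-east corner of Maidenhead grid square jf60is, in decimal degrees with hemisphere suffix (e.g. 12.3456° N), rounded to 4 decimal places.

39.2083° S, 12.7500° E

Field J=9, F=5: +9·20° lon, +5·10° lat → SW at lon 0°, lat -40°.
Square 6, 0: +6·2° lon, +0·1° lat → SW at lon 12°, lat -40°.
Subsquare i=8, s=18: +8·0.0833333° lon, +18·0.0416667° lat → SW at lon 12.6667°, lat -39.25°.
Cell spans 0.0833333° lon × 0.0416667° lat. NE corner is SW corner plus one full cell.
latitude 39.2083° S, longitude 12.7500° E.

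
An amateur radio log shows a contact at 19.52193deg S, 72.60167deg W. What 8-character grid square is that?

FH30ql74

Shift to the Maidenhead origin (180°W, 90°S): lon 107.39833, lat 70.47807.
Field: lon ⌊107.39833/20⌋ = 5 → F; lat ⌊70.47807/10⌋ = 7 → H.
Square: lon ⌊7.39833/2⌋ = 3; lat ⌊0.47807/1⌋ = 0.
Subsquare: lon ⌊1.39833/0.0833333⌋ = 16 → q; lat ⌊0.47807/0.0416667⌋ = 11 → l.
Extended square: lon ⌊0.06500/0.00833333⌋ = 7; lat ⌊0.01974/0.00416667⌋ = 4.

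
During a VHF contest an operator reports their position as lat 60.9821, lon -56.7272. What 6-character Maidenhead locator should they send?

Shift to the Maidenhead origin (180°W, 90°S): lon 123.2728, lat 150.9821.
Field (20°×10°, letters A–R): lon ⌊123.2728/20⌋ = 6 → G; lat ⌊150.9821/10⌋ = 15 → P.
Square (2°×1°, digits 0–9): lon ⌊3.2728/2⌋ = 1; lat ⌊0.9821/1⌋ = 0.
Subsquare (5′×2.5′, letters a–x): lon ⌊1.2728/0.0833333⌋ = 15 → p; lat ⌊0.9821/0.0416667⌋ = 23 → x.

GP10px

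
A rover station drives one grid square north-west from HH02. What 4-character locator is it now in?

GH93

Longitude square 0; −1 → -1, wraps to 9, carry into field.
Longitude field H = 7; −1 → 6 = G.
Latitude square 2; +1 → 3.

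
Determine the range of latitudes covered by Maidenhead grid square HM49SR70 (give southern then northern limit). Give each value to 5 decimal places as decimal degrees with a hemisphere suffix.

39.70833° N, 39.71250° N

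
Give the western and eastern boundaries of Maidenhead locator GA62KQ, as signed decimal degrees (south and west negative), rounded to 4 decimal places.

-47.1667, -47.0833

Field G=6, A=0: +6·20° lon, +0·10° lat → SW at lon -60°, lat -90°.
Square 6, 2: +6·2° lon, +2·1° lat → SW at lon -48°, lat -88°.
Subsquare k=10, q=16: +10·0.0833333° lon, +16·0.0416667° lat → SW at lon -47.1667°, lat -87.3333°.
Cell spans 0.0833333° lon × 0.0416667° lat.
west -47.1667, east -47.0833.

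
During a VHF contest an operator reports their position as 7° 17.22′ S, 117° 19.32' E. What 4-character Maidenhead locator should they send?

Offset from 180°W / 90°S: lon 297.32°, lat 82.71°.
Field: lon ⌊297.32/20⌋ = 14 → O; lat ⌊82.71/10⌋ = 8 → I.
Square: lon ⌊17.32/2⌋ = 8; lat ⌊2.71/1⌋ = 2.

OI82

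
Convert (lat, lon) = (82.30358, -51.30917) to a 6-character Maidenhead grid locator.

GR42ih

Shift to the Maidenhead origin (180°W, 90°S): lon 128.6908, lat 172.3036.
Field: lon ⌊128.6908/20⌋ = 6 → G; lat ⌊172.3036/10⌋ = 17 → R.
Square: lon ⌊8.6908/2⌋ = 4; lat ⌊2.3036/1⌋ = 2.
Subsquare: lon ⌊0.6908/0.0833333⌋ = 8 → i; lat ⌊0.3036/0.0416667⌋ = 7 → h.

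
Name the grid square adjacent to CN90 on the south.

Latitude square 0; −1 → -1, wraps to 9, carry into field.
Latitude field N = 13; −1 → 12 = M.
The longitude characters are unchanged.

CM99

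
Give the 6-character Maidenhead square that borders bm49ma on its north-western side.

Longitude subsquare m = 12; −1 → 11 = l.
Latitude subsquare a = 0; +1 → 1 = b.

BM49lb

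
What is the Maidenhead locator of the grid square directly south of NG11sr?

NG11sq

Latitude subsquare r = 17; −1 → 16 = q.
The longitude characters are unchanged.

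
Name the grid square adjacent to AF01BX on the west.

Longitude subsquare b = 1; −1 → 0 = a.
The latitude characters are unchanged.

AF01ax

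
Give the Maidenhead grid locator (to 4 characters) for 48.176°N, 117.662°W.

DN18

Shift to the Maidenhead origin (180°W, 90°S): lon 62.34, lat 138.18.
Field: lon ⌊62.34/20⌋ = 3 → D; lat ⌊138.18/10⌋ = 13 → N.
Square: lon ⌊2.34/2⌋ = 1; lat ⌊8.18/1⌋ = 8.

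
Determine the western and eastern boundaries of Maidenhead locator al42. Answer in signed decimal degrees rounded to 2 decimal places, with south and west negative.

-172.00, -170.00

Field A=0, L=11: +0·20° lon, +11·10° lat → SW at lon -180°, lat 20°.
Square 4, 2: +4·2° lon, +2·1° lat → SW at lon -172°, lat 22°.
Cell spans 2° lon × 1° lat.
west -172.00, east -170.00.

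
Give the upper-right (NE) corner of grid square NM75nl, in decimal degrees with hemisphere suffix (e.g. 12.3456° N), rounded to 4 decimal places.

35.5000° N, 95.1667° E

Field N=13, M=12: +13·20° lon, +12·10° lat → SW at lon 80°, lat 30°.
Square 7, 5: +7·2° lon, +5·1° lat → SW at lon 94°, lat 35°.
Subsquare n=13, l=11: +13·0.0833333° lon, +11·0.0416667° lat → SW at lon 95.0833°, lat 35.4583°.
Cell spans 0.0833333° lon × 0.0416667° lat. NE corner is SW corner plus one full cell.
latitude 35.5000° N, longitude 95.1667° E.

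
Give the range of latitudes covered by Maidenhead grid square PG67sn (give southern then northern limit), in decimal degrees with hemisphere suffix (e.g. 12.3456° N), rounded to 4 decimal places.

Field P=15, G=6: +15·20° lon, +6·10° lat → SW at lon 120°, lat -30°.
Square 6, 7: +6·2° lon, +7·1° lat → SW at lon 132°, lat -23°.
Subsquare s=18, n=13: +18·0.0833333° lon, +13·0.0416667° lat → SW at lon 133.5°, lat -22.4583°.
Cell spans 0.0833333° lon × 0.0416667° lat.
south 22.4583° S, north 22.4167° S.

22.4583° S, 22.4167° S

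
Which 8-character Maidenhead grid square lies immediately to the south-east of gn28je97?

GN28ke06

Longitude extended square 9; +1 → 10, wraps to 0, carry into subsquare.
Longitude subsquare j = 9; +1 → 10 = k.
Latitude extended square 7; −1 → 6.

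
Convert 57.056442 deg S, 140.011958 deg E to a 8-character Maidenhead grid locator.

QD02aw16

Shift to the Maidenhead origin (180°W, 90°S): lon 320.01196, lat 32.94356.
Field: 320.01196/20 → 16 → Q, 32.94356/10 → 3 → D; chars QD.
Square: 0.01196/2 → 0, 2.94356/1 → 2; chars 02.
Subsquare: 0.01196/0.0833333 → 0 → a, 0.94356/0.0416667 → 22 → w; chars aw.
Extended square: 0.01196/0.00833333 → 1, 0.02689/0.00416667 → 6; chars 16.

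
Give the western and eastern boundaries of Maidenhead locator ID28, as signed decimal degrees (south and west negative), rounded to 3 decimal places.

Field I=8, D=3: +8·20° lon, +3·10° lat → SW at lon -20°, lat -60°.
Square 2, 8: +2·2° lon, +8·1° lat → SW at lon -16°, lat -52°.
Cell spans 2° lon × 1° lat.
west -16.000, east -14.000.

-16.000, -14.000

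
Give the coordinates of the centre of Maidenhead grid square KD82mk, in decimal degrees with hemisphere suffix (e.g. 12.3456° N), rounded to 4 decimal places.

Field K=10, D=3: +10·20° lon, +3·10° lat → SW at lon 20°, lat -60°.
Square 8, 2: +8·2° lon, +2·1° lat → SW at lon 36°, lat -58°.
Subsquare m=12, k=10: +12·0.0833333° lon, +10·0.0416667° lat → SW at lon 37°, lat -57.5833°.
Cell spans 0.0833333° lon × 0.0416667° lat. Centre is SW corner plus half of each.
latitude 57.5625° S, longitude 37.0417° E.

57.5625° S, 37.0417° E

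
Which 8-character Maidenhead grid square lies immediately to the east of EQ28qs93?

Longitude extended square 9; +1 → 10, wraps to 0, carry into subsquare.
Longitude subsquare q = 16; +1 → 17 = r.
The latitude characters are unchanged.

EQ28rs03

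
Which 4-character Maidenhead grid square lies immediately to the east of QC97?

RC07

Longitude square 9; +1 → 10, wraps to 0, carry into field.
Longitude field Q = 16; +1 → 17 = R.
The latitude characters are unchanged.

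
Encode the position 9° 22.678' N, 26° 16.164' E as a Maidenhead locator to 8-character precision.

KJ39dj20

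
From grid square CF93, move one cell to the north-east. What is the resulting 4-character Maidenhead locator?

DF04

Longitude square 9; +1 → 10, wraps to 0, carry into field.
Longitude field C = 2; +1 → 3 = D.
Latitude square 3; +1 → 4.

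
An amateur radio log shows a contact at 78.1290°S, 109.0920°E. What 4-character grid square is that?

Offset from 180°W / 90°S: lon 289.09°, lat 11.87°.
Field: 289.09/20 → 14 → O, 11.87/10 → 1 → B; chars OB.
Square: 9.09/2 → 4, 1.87/1 → 1; chars 41.

OB41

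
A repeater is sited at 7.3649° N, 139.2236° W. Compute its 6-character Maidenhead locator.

CJ07ji

Shift to the Maidenhead origin (180°W, 90°S): lon 40.7764, lat 97.3649.
Field (20°×10°, letters A–R): 40.7764/20 → 2 → C, 97.3649/10 → 9 → J; chars CJ.
Square (2°×1°, digits 0–9): 0.7764/2 → 0, 7.3649/1 → 7; chars 07.
Subsquare (5′×2.5′, letters a–x): 0.7764/0.0833333 → 9 → j, 0.3649/0.0416667 → 8 → i; chars ji.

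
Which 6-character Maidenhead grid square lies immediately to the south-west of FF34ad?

Longitude subsquare a = 0; −1 → -1, wraps to 23 = x, carry into square.
Longitude square 3; −1 → 2.
Latitude subsquare d = 3; −1 → 2 = c.

FF24xc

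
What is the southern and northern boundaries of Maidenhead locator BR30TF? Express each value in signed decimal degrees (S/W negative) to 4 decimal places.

80.2083, 80.2500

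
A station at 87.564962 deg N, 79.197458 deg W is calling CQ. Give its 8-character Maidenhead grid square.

Add 180° to longitude and 90° to latitude: 100.80254, 177.56496.
Field (20°×10°, letters A–R): lon ⌊100.80254/20⌋ = 5 → F; lat ⌊177.56496/10⌋ = 17 → R.
Square (2°×1°, digits 0–9): lon ⌊0.80254/2⌋ = 0; lat ⌊7.56496/1⌋ = 7.
Subsquare (5′×2.5′, letters a–x): lon ⌊0.80254/0.0833333⌋ = 9 → j; lat ⌊0.56496/0.0416667⌋ = 13 → n.
Extended square (30″×15″, digits 0–9): lon ⌊0.05254/0.00833333⌋ = 6; lat ⌊0.02330/0.00416667⌋ = 5.

FR07jn65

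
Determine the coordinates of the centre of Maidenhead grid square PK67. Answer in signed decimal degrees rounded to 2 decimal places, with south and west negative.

17.50, 133.00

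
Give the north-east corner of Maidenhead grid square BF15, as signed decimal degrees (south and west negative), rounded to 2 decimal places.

-34.00, -156.00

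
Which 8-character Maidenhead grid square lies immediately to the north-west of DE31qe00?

DE31pe91

Longitude extended square 0; −1 → -1, wraps to 9, carry into subsquare.
Longitude subsquare q = 16; −1 → 15 = p.
Latitude extended square 0; +1 → 1.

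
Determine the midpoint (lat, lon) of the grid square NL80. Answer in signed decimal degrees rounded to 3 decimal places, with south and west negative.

Field N=13, L=11: +13·20° lon, +11·10° lat → SW at lon 80°, lat 20°.
Square 8, 0: +8·2° lon, +0·1° lat → SW at lon 96°, lat 20°.
Cell spans 2° lon × 1° lat. Centre is SW corner plus half of each.
latitude 20.500, longitude 97.000.

20.500, 97.000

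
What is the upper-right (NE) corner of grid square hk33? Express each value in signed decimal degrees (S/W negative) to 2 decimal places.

Field H=7, K=10: +7·20° lon, +10·10° lat → SW at lon -40°, lat 10°.
Square 3, 3: +3·2° lon, +3·1° lat → SW at lon -34°, lat 13°.
Cell spans 2° lon × 1° lat. NE corner is SW corner plus one full cell.
latitude 14.00, longitude -32.00.

14.00, -32.00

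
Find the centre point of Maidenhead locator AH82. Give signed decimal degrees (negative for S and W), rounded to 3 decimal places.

-17.500, -163.000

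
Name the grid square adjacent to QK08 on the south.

Latitude square 8; −1 → 7.
The longitude characters are unchanged.

QK07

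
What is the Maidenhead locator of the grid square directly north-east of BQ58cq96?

Longitude extended square 9; +1 → 10, wraps to 0, carry into subsquare.
Longitude subsquare c = 2; +1 → 3 = d.
Latitude extended square 6; +1 → 7.

BQ58dq07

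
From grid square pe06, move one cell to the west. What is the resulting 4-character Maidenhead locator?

Longitude square 0; −1 → -1, wraps to 9, carry into field.
Longitude field P = 15; −1 → 14 = O.
The latitude characters are unchanged.

OE96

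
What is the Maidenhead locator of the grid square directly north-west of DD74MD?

DD74le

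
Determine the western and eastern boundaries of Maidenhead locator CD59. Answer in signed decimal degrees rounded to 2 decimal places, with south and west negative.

-130.00, -128.00

Field C=2, D=3: +2·20° lon, +3·10° lat → SW at lon -140°, lat -60°.
Square 5, 9: +5·2° lon, +9·1° lat → SW at lon -130°, lat -51°.
Cell spans 2° lon × 1° lat.
west -130.00, east -128.00.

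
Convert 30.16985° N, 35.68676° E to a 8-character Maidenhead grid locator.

KM70ue20

Shift to the Maidenhead origin (180°W, 90°S): lon 215.68676, lat 120.16985.
Field: lon ⌊215.68676/20⌋ = 10 → K; lat ⌊120.16985/10⌋ = 12 → M.
Square: lon ⌊15.68676/2⌋ = 7; lat ⌊0.16985/1⌋ = 0.
Subsquare: lon ⌊1.68676/0.0833333⌋ = 20 → u; lat ⌊0.16985/0.0416667⌋ = 4 → e.
Extended square: lon ⌊0.02009/0.00833333⌋ = 2; lat ⌊0.00318/0.00416667⌋ = 0.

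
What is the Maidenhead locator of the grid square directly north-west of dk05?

Longitude square 0; −1 → -1, wraps to 9, carry into field.
Longitude field D = 3; −1 → 2 = C.
Latitude square 5; +1 → 6.

CK96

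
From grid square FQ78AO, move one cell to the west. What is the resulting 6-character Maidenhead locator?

Longitude subsquare a = 0; −1 → -1, wraps to 23 = x, carry into square.
Longitude square 7; −1 → 6.
The latitude characters are unchanged.

FQ68xo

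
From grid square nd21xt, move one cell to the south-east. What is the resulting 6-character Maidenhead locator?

ND31as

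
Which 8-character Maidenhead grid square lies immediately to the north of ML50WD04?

ML50wd05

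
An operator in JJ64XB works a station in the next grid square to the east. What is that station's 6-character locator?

Longitude subsquare x = 23; +1 → 24, wraps to 0 = a, carry into square.
Longitude square 6; +1 → 7.
The latitude characters are unchanged.

JJ74ab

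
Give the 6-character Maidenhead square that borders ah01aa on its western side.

Longitude subsquare a = 0; −1 → -1, wraps to 23 = x, carry into square.
Longitude square 0; −1 → -1, wraps to 9, carry into field.
Longitude field A = 0; −1 → -1, wraps to 17 = R, wrapping around the antimeridian.
The latitude characters are unchanged.

RH91xa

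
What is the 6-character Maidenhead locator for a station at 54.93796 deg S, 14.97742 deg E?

JD75lb

Offset from 180°W / 90°S: lon 194.9774°, lat 35.0620°.
Field (20°×10°, letters A–R): lon ⌊194.9774/20⌋ = 9 → J; lat ⌊35.0620/10⌋ = 3 → D.
Square (2°×1°, digits 0–9): lon ⌊14.9774/2⌋ = 7; lat ⌊5.0620/1⌋ = 5.
Subsquare (5′×2.5′, letters a–x): lon ⌊0.9774/0.0833333⌋ = 11 → l; lat ⌊0.0620/0.0416667⌋ = 1 → b.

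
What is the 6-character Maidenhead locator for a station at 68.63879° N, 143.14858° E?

QP18np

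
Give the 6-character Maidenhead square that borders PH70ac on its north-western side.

PH60xd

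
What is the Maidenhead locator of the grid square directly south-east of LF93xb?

MF03aa

Longitude subsquare x = 23; +1 → 24, wraps to 0 = a, carry into square.
Longitude square 9; +1 → 10, wraps to 0, carry into field.
Longitude field L = 11; +1 → 12 = M.
Latitude subsquare b = 1; −1 → 0 = a.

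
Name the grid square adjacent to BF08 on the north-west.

AF99

Longitude square 0; −1 → -1, wraps to 9, carry into field.
Longitude field B = 1; −1 → 0 = A.
Latitude square 8; +1 → 9.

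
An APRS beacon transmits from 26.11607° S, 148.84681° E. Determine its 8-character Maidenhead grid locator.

QG43kv12

Offset from 180°W / 90°S: lon 328.84681°, lat 63.88393°.
Field (20°×10°, letters A–R): lon ⌊328.84681/20⌋ = 16 → Q; lat ⌊63.88393/10⌋ = 6 → G.
Square (2°×1°, digits 0–9): lon ⌊8.84681/2⌋ = 4; lat ⌊3.88393/1⌋ = 3.
Subsquare (5′×2.5′, letters a–x): lon ⌊0.84681/0.0833333⌋ = 10 → k; lat ⌊0.88393/0.0416667⌋ = 21 → v.
Extended square (30″×15″, digits 0–9): lon ⌊0.01348/0.00833333⌋ = 1; lat ⌊0.00893/0.00416667⌋ = 2.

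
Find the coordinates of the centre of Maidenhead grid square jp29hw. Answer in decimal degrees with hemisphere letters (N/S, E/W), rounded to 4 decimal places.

69.9375° N, 4.6250° E

Field J=9, P=15: +9·20° lon, +15·10° lat → SW at lon 0°, lat 60°.
Square 2, 9: +2·2° lon, +9·1° lat → SW at lon 4°, lat 69°.
Subsquare h=7, w=22: +7·0.0833333° lon, +22·0.0416667° lat → SW at lon 4.58333°, lat 69.9167°.
Cell spans 0.0833333° lon × 0.0416667° lat. Centre is SW corner plus half of each.
latitude 69.9375° N, longitude 4.6250° E.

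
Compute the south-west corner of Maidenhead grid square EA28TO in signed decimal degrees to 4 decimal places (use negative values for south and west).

-81.4167, -94.4167

Field E=4, A=0: +4·20° lon, +0·10° lat → SW at lon -100°, lat -90°.
Square 2, 8: +2·2° lon, +8·1° lat → SW at lon -96°, lat -82°.
Subsquare t=19, o=14: +19·0.0833333° lon, +14·0.0416667° lat → SW at lon -94.4167°, lat -81.4167°.
latitude -81.4167, longitude -94.4167.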